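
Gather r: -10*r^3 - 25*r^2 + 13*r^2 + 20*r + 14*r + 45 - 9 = -10*r^3 - 12*r^2 + 34*r + 36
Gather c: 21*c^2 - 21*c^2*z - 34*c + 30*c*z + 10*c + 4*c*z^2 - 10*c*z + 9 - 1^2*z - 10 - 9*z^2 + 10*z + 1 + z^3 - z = c^2*(21 - 21*z) + c*(4*z^2 + 20*z - 24) + z^3 - 9*z^2 + 8*z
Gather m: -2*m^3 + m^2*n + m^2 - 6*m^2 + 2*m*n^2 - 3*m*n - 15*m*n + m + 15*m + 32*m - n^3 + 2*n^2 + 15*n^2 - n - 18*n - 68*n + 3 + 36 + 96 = -2*m^3 + m^2*(n - 5) + m*(2*n^2 - 18*n + 48) - n^3 + 17*n^2 - 87*n + 135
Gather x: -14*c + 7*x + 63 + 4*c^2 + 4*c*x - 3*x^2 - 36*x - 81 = 4*c^2 - 14*c - 3*x^2 + x*(4*c - 29) - 18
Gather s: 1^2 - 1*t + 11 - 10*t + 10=22 - 11*t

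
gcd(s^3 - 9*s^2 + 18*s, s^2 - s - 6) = s - 3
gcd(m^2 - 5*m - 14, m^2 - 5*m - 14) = m^2 - 5*m - 14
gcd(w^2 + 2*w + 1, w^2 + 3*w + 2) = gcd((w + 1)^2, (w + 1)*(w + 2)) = w + 1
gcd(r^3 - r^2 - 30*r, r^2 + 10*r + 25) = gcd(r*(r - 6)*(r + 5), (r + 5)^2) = r + 5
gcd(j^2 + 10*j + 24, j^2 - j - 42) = j + 6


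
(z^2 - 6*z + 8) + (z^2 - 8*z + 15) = 2*z^2 - 14*z + 23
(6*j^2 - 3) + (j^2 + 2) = 7*j^2 - 1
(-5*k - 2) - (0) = -5*k - 2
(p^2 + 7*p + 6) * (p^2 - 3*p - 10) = p^4 + 4*p^3 - 25*p^2 - 88*p - 60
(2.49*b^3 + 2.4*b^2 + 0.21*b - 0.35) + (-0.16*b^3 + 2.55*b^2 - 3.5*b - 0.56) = 2.33*b^3 + 4.95*b^2 - 3.29*b - 0.91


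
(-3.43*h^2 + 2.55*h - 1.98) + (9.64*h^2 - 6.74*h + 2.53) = 6.21*h^2 - 4.19*h + 0.55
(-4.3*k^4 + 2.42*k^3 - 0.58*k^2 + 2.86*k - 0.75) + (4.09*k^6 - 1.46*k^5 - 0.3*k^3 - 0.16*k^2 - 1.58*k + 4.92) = 4.09*k^6 - 1.46*k^5 - 4.3*k^4 + 2.12*k^3 - 0.74*k^2 + 1.28*k + 4.17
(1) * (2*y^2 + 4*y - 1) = 2*y^2 + 4*y - 1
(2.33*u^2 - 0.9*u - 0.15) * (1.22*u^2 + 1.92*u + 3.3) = 2.8426*u^4 + 3.3756*u^3 + 5.778*u^2 - 3.258*u - 0.495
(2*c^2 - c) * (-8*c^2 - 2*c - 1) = -16*c^4 + 4*c^3 + c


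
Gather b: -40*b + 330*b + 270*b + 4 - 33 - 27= 560*b - 56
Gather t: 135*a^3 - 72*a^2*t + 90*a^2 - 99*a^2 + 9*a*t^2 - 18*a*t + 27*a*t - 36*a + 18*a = 135*a^3 - 9*a^2 + 9*a*t^2 - 18*a + t*(-72*a^2 + 9*a)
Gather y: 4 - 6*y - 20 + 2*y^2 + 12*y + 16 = 2*y^2 + 6*y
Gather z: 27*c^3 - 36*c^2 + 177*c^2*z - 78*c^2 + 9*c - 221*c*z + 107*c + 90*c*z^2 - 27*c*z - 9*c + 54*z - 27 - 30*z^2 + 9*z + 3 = 27*c^3 - 114*c^2 + 107*c + z^2*(90*c - 30) + z*(177*c^2 - 248*c + 63) - 24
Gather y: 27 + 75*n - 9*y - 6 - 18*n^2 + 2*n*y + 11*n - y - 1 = -18*n^2 + 86*n + y*(2*n - 10) + 20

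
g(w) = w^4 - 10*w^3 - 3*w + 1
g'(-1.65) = -102.64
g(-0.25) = 1.91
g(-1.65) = 58.28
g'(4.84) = -252.25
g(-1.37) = 34.35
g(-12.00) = 38053.00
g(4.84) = -598.56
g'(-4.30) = -875.73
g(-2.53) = 211.50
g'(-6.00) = -1947.00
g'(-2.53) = -259.80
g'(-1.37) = -69.59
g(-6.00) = 3475.00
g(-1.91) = 89.72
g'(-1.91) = -140.31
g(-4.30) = 1150.85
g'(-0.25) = -4.94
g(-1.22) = 25.03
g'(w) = 4*w^3 - 30*w^2 - 3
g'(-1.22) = -54.92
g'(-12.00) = -11235.00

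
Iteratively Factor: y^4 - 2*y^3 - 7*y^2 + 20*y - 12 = (y + 3)*(y^3 - 5*y^2 + 8*y - 4) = (y - 2)*(y + 3)*(y^2 - 3*y + 2) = (y - 2)^2*(y + 3)*(y - 1)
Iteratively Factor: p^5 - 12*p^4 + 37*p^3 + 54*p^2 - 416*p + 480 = (p - 4)*(p^4 - 8*p^3 + 5*p^2 + 74*p - 120) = (p - 4)*(p - 2)*(p^3 - 6*p^2 - 7*p + 60) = (p - 5)*(p - 4)*(p - 2)*(p^2 - p - 12) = (p - 5)*(p - 4)*(p - 2)*(p + 3)*(p - 4)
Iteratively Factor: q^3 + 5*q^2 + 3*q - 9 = (q + 3)*(q^2 + 2*q - 3) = (q + 3)^2*(q - 1)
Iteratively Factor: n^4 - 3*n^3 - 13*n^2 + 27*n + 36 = (n - 4)*(n^3 + n^2 - 9*n - 9) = (n - 4)*(n + 3)*(n^2 - 2*n - 3) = (n - 4)*(n + 1)*(n + 3)*(n - 3)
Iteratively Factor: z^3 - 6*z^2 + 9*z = (z - 3)*(z^2 - 3*z) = (z - 3)^2*(z)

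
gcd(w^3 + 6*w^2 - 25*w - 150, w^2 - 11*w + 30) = w - 5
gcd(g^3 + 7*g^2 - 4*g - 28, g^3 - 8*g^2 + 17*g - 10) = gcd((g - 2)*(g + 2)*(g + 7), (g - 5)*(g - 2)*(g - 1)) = g - 2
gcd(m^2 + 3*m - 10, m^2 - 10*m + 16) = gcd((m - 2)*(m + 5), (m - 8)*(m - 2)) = m - 2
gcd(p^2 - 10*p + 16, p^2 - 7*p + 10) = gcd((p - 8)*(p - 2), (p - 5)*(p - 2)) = p - 2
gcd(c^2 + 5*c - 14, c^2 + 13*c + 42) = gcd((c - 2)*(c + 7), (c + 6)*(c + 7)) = c + 7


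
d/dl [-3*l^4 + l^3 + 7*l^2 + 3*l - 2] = -12*l^3 + 3*l^2 + 14*l + 3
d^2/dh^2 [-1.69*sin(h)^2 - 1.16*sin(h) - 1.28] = 1.16*sin(h) - 3.38*cos(2*h)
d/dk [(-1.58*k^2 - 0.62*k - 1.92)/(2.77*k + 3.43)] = (-4.3766*k^2 - 10.8388*k + 3.1918)/(7.6729*k^2 + 19.0022*k + 11.7649)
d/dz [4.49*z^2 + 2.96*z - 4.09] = 8.98*z + 2.96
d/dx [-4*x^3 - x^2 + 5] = 2*x*(-6*x - 1)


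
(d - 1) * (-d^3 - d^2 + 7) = -d^4 + d^2 + 7*d - 7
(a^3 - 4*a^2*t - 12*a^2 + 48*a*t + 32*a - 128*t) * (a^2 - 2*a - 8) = a^5 - 4*a^4*t - 14*a^4 + 56*a^3*t + 48*a^3 - 192*a^2*t + 32*a^2 - 128*a*t - 256*a + 1024*t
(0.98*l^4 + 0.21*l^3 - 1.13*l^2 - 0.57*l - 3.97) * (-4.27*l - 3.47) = -4.1846*l^5 - 4.2973*l^4 + 4.0964*l^3 + 6.355*l^2 + 18.9298*l + 13.7759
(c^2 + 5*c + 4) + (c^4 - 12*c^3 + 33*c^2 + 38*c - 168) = c^4 - 12*c^3 + 34*c^2 + 43*c - 164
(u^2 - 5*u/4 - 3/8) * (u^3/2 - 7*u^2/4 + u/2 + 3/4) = u^5/2 - 19*u^4/8 + 5*u^3/2 + 25*u^2/32 - 9*u/8 - 9/32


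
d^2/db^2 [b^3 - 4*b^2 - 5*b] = 6*b - 8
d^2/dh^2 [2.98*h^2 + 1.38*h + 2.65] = 5.96000000000000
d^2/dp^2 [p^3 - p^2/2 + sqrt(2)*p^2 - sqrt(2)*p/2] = 6*p - 1 + 2*sqrt(2)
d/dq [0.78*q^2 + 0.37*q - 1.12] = 1.56*q + 0.37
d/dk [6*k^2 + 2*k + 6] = 12*k + 2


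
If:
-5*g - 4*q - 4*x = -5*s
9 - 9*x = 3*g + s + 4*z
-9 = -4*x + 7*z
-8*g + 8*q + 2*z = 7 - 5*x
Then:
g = -803*z/192 - 505/192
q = -1061*z/192 - 607/192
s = -461*z/64 - 215/64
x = 7*z/4 + 9/4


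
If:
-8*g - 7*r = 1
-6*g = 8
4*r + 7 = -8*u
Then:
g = -4/3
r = 29/21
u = -263/168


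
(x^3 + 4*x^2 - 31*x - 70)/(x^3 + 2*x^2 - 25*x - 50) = (x + 7)/(x + 5)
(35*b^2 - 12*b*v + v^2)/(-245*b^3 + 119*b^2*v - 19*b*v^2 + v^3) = 1/(-7*b + v)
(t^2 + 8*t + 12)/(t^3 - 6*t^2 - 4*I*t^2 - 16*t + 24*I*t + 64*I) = (t + 6)/(t^2 - 4*t*(2 + I) + 32*I)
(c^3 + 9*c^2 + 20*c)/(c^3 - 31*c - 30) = c*(c + 4)/(c^2 - 5*c - 6)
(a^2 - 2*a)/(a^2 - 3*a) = (a - 2)/(a - 3)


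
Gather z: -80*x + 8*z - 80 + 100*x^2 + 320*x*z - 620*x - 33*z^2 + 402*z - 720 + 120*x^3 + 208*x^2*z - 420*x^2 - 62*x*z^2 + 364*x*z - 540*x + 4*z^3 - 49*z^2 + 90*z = 120*x^3 - 320*x^2 - 1240*x + 4*z^3 + z^2*(-62*x - 82) + z*(208*x^2 + 684*x + 500) - 800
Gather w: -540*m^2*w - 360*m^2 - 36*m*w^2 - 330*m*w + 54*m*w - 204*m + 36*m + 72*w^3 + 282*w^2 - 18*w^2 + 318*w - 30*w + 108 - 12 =-360*m^2 - 168*m + 72*w^3 + w^2*(264 - 36*m) + w*(-540*m^2 - 276*m + 288) + 96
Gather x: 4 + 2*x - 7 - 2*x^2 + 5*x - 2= -2*x^2 + 7*x - 5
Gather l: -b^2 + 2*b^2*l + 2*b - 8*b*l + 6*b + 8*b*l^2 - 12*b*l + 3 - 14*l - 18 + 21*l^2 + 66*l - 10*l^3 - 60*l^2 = -b^2 + 8*b - 10*l^3 + l^2*(8*b - 39) + l*(2*b^2 - 20*b + 52) - 15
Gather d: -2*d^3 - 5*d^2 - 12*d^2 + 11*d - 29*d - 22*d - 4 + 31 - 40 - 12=-2*d^3 - 17*d^2 - 40*d - 25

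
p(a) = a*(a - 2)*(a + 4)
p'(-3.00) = 7.00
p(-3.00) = 15.00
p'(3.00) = 31.00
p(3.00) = 21.00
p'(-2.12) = -3.00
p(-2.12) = 16.42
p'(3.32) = 38.35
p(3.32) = 32.08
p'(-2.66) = 2.59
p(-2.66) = 16.61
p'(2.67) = 24.07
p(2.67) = 11.93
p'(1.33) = 2.63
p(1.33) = -4.75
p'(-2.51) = 0.86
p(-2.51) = 16.87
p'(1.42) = 3.73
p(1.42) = -4.46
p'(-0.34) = -9.01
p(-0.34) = 2.91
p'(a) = a*(a - 2) + a*(a + 4) + (a - 2)*(a + 4)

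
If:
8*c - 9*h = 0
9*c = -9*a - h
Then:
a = -89*h/72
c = 9*h/8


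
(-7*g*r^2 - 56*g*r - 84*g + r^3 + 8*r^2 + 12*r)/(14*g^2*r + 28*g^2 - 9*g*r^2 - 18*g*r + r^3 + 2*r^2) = (r + 6)/(-2*g + r)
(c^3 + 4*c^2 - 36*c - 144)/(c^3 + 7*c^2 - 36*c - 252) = (c + 4)/(c + 7)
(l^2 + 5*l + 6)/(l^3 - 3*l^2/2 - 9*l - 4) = 2*(l + 3)/(2*l^2 - 7*l - 4)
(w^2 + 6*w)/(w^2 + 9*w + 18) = w/(w + 3)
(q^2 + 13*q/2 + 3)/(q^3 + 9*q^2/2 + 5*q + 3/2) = (q + 6)/(q^2 + 4*q + 3)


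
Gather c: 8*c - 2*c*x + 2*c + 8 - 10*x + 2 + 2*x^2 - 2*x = c*(10 - 2*x) + 2*x^2 - 12*x + 10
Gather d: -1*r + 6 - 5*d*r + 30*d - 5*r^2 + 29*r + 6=d*(30 - 5*r) - 5*r^2 + 28*r + 12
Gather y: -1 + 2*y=2*y - 1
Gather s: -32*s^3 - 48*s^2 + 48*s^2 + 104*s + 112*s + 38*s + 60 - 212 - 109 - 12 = -32*s^3 + 254*s - 273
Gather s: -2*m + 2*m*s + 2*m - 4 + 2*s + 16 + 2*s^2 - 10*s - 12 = 2*s^2 + s*(2*m - 8)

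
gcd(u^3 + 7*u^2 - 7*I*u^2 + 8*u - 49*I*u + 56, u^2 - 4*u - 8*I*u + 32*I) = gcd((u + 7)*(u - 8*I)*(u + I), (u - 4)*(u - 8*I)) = u - 8*I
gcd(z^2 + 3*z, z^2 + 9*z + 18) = z + 3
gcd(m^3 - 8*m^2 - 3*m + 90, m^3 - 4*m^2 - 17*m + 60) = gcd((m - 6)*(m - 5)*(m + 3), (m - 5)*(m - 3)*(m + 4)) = m - 5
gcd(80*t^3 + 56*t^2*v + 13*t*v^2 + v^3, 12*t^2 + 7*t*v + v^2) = 4*t + v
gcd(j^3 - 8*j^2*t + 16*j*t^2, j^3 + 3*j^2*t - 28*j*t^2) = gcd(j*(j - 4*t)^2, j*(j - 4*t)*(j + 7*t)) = -j^2 + 4*j*t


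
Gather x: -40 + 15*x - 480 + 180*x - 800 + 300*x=495*x - 1320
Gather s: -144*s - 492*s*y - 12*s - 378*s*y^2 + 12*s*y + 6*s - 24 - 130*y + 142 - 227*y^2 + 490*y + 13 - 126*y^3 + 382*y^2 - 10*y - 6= s*(-378*y^2 - 480*y - 150) - 126*y^3 + 155*y^2 + 350*y + 125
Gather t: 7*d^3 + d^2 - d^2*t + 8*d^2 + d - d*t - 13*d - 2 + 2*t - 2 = 7*d^3 + 9*d^2 - 12*d + t*(-d^2 - d + 2) - 4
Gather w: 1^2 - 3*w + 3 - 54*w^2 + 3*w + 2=6 - 54*w^2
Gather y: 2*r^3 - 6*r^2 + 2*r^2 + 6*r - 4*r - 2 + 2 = 2*r^3 - 4*r^2 + 2*r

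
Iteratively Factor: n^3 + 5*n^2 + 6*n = (n + 2)*(n^2 + 3*n) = n*(n + 2)*(n + 3)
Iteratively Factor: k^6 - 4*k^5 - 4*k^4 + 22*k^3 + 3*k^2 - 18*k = (k - 1)*(k^5 - 3*k^4 - 7*k^3 + 15*k^2 + 18*k) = (k - 3)*(k - 1)*(k^4 - 7*k^2 - 6*k) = k*(k - 3)*(k - 1)*(k^3 - 7*k - 6) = k*(k - 3)*(k - 1)*(k + 1)*(k^2 - k - 6) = k*(k - 3)*(k - 1)*(k + 1)*(k + 2)*(k - 3)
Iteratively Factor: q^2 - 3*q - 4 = (q + 1)*(q - 4)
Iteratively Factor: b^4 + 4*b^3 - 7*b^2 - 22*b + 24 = (b - 1)*(b^3 + 5*b^2 - 2*b - 24) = (b - 2)*(b - 1)*(b^2 + 7*b + 12) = (b - 2)*(b - 1)*(b + 3)*(b + 4)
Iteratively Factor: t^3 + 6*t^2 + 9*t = (t + 3)*(t^2 + 3*t) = t*(t + 3)*(t + 3)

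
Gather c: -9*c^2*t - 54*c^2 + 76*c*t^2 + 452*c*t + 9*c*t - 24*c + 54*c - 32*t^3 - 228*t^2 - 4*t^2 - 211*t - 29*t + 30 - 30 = c^2*(-9*t - 54) + c*(76*t^2 + 461*t + 30) - 32*t^3 - 232*t^2 - 240*t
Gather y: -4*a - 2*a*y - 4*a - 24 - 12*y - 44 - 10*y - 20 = -8*a + y*(-2*a - 22) - 88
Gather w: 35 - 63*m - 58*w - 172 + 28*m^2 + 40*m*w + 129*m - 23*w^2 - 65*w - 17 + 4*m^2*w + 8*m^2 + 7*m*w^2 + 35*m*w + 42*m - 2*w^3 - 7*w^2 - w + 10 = 36*m^2 + 108*m - 2*w^3 + w^2*(7*m - 30) + w*(4*m^2 + 75*m - 124) - 144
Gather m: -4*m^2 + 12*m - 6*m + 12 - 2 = -4*m^2 + 6*m + 10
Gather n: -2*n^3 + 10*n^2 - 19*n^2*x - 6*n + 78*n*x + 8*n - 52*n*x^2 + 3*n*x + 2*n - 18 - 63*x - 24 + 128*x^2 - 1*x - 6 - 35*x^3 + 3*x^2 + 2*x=-2*n^3 + n^2*(10 - 19*x) + n*(-52*x^2 + 81*x + 4) - 35*x^3 + 131*x^2 - 62*x - 48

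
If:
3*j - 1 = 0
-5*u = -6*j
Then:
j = 1/3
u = 2/5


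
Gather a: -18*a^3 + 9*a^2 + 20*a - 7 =-18*a^3 + 9*a^2 + 20*a - 7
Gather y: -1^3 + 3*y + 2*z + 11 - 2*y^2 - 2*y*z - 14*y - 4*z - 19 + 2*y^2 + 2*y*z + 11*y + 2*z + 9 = 0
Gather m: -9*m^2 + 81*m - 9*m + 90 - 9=-9*m^2 + 72*m + 81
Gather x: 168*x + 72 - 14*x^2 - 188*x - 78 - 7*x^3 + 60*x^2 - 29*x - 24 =-7*x^3 + 46*x^2 - 49*x - 30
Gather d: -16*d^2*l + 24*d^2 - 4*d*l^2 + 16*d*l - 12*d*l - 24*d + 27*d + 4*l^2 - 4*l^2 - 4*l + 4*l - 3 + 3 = d^2*(24 - 16*l) + d*(-4*l^2 + 4*l + 3)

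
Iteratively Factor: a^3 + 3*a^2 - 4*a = (a)*(a^2 + 3*a - 4) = a*(a + 4)*(a - 1)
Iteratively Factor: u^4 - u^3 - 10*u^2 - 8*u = (u + 1)*(u^3 - 2*u^2 - 8*u) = (u - 4)*(u + 1)*(u^2 + 2*u) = u*(u - 4)*(u + 1)*(u + 2)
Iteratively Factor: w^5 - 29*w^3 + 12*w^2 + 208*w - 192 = (w - 1)*(w^4 + w^3 - 28*w^2 - 16*w + 192) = (w - 1)*(w + 4)*(w^3 - 3*w^2 - 16*w + 48) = (w - 4)*(w - 1)*(w + 4)*(w^2 + w - 12) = (w - 4)*(w - 3)*(w - 1)*(w + 4)*(w + 4)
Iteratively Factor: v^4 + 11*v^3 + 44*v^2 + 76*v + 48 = (v + 2)*(v^3 + 9*v^2 + 26*v + 24) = (v + 2)*(v + 4)*(v^2 + 5*v + 6) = (v + 2)*(v + 3)*(v + 4)*(v + 2)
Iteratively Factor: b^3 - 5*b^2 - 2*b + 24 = (b + 2)*(b^2 - 7*b + 12) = (b - 4)*(b + 2)*(b - 3)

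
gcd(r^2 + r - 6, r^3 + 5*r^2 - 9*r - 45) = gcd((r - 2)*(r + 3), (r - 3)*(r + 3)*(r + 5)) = r + 3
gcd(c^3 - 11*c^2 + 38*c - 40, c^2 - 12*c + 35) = c - 5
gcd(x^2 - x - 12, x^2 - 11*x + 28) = x - 4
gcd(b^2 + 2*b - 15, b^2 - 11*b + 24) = b - 3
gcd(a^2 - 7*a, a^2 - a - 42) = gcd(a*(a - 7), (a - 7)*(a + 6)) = a - 7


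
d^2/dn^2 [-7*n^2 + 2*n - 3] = -14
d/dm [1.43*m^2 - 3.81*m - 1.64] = 2.86*m - 3.81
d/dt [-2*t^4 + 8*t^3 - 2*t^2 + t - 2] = -8*t^3 + 24*t^2 - 4*t + 1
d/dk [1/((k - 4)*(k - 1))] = (5 - 2*k)/(k^4 - 10*k^3 + 33*k^2 - 40*k + 16)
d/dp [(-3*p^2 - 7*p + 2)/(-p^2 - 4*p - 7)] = (5*p^2 + 46*p + 57)/(p^4 + 8*p^3 + 30*p^2 + 56*p + 49)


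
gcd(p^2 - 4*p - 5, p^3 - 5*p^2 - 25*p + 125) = p - 5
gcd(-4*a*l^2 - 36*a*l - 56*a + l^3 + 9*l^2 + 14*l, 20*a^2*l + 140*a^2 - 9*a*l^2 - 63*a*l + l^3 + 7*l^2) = 4*a*l + 28*a - l^2 - 7*l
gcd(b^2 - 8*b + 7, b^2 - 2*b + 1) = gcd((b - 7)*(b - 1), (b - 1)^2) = b - 1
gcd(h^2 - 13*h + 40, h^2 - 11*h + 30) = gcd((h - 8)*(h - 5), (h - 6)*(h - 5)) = h - 5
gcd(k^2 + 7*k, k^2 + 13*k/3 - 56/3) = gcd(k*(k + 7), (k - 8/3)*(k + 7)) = k + 7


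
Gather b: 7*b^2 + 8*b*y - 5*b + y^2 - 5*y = 7*b^2 + b*(8*y - 5) + y^2 - 5*y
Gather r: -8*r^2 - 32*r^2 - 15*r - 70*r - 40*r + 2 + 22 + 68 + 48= -40*r^2 - 125*r + 140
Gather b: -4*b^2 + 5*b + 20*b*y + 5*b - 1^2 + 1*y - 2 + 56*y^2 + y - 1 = -4*b^2 + b*(20*y + 10) + 56*y^2 + 2*y - 4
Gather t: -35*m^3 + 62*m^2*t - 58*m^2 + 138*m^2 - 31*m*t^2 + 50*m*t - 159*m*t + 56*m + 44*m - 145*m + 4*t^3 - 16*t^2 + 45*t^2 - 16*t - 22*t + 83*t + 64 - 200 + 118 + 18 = -35*m^3 + 80*m^2 - 45*m + 4*t^3 + t^2*(29 - 31*m) + t*(62*m^2 - 109*m + 45)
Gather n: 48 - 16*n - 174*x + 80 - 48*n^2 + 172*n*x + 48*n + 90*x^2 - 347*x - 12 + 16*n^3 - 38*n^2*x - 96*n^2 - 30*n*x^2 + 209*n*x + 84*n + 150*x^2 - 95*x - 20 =16*n^3 + n^2*(-38*x - 144) + n*(-30*x^2 + 381*x + 116) + 240*x^2 - 616*x + 96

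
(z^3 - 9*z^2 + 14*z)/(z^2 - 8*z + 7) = z*(z - 2)/(z - 1)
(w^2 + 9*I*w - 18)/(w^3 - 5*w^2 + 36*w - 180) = (w + 3*I)/(w^2 - w*(5 + 6*I) + 30*I)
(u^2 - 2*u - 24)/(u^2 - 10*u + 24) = (u + 4)/(u - 4)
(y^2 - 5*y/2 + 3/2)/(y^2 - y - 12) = (-y^2 + 5*y/2 - 3/2)/(-y^2 + y + 12)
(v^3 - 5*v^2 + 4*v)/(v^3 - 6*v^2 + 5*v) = (v - 4)/(v - 5)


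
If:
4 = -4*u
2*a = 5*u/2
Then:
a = -5/4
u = -1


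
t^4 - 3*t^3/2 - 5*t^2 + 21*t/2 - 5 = (t - 2)*(t - 1)^2*(t + 5/2)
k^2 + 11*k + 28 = (k + 4)*(k + 7)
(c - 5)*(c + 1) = c^2 - 4*c - 5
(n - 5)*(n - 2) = n^2 - 7*n + 10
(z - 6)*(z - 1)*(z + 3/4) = z^3 - 25*z^2/4 + 3*z/4 + 9/2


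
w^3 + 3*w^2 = w^2*(w + 3)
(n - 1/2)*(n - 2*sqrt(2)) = n^2 - 2*sqrt(2)*n - n/2 + sqrt(2)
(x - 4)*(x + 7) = x^2 + 3*x - 28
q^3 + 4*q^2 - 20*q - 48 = (q - 4)*(q + 2)*(q + 6)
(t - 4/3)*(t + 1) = t^2 - t/3 - 4/3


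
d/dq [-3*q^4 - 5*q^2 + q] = -12*q^3 - 10*q + 1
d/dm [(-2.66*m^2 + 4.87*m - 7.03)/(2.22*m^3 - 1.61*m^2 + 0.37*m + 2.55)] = (5.9052*m^4 - 21.6228*m^3 + 53.6763*m^2 - 36.2026*m + 15.0196)/(4.9284*m^6 - 7.1484*m^5 + 4.2349*m^4 + 10.1306*m^3 - 8.0741*m^2 + 1.887*m + 6.5025)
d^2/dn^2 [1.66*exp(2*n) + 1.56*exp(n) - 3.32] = (6.64*exp(n) + 1.56)*exp(n)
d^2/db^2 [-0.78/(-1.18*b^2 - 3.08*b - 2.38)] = (-2.172144*b^2 - 5.669664*b + 0.78*(2.36*b + 3.08)*(4.72*b + 6.16) - 4.381104)/(1.18*b^2 + 3.08*b + 2.38)^3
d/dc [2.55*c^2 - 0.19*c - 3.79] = 5.1*c - 0.19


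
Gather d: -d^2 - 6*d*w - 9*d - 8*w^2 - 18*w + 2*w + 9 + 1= -d^2 + d*(-6*w - 9) - 8*w^2 - 16*w + 10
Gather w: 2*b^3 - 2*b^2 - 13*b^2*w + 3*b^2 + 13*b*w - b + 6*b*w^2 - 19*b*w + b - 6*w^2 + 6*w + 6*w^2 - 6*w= 2*b^3 + b^2 + 6*b*w^2 + w*(-13*b^2 - 6*b)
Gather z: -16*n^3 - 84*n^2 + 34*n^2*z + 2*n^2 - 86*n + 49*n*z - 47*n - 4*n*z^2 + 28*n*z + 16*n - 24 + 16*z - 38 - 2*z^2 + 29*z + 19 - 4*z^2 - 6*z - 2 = -16*n^3 - 82*n^2 - 117*n + z^2*(-4*n - 6) + z*(34*n^2 + 77*n + 39) - 45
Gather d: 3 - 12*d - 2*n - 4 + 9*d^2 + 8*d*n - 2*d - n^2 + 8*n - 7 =9*d^2 + d*(8*n - 14) - n^2 + 6*n - 8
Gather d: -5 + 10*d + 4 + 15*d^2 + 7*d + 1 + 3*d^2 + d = 18*d^2 + 18*d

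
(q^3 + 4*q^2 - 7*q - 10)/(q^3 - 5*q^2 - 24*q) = (-q^3 - 4*q^2 + 7*q + 10)/(q*(-q^2 + 5*q + 24))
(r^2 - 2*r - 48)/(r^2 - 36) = (r - 8)/(r - 6)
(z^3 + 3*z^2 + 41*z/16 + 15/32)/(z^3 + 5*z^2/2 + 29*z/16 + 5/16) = (z + 3/2)/(z + 1)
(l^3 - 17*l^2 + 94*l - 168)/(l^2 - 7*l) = l - 10 + 24/l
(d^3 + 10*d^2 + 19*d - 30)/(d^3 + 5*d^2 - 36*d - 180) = (d - 1)/(d - 6)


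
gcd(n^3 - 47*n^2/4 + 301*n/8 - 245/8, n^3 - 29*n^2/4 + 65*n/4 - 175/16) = n^2 - 19*n/4 + 35/8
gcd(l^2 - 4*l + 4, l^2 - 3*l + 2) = l - 2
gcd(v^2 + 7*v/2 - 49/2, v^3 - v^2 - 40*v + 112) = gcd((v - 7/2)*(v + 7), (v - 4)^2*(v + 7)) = v + 7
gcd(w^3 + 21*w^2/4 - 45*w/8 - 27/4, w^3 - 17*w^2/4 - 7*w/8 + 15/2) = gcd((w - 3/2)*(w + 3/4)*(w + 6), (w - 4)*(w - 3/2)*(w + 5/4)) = w - 3/2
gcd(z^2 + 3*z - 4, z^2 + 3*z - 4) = z^2 + 3*z - 4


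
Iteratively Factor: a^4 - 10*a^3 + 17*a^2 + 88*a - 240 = (a - 4)*(a^3 - 6*a^2 - 7*a + 60) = (a - 5)*(a - 4)*(a^2 - a - 12) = (a - 5)*(a - 4)*(a + 3)*(a - 4)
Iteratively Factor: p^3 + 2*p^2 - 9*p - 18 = (p - 3)*(p^2 + 5*p + 6) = (p - 3)*(p + 2)*(p + 3)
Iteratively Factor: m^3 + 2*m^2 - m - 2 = (m - 1)*(m^2 + 3*m + 2) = (m - 1)*(m + 1)*(m + 2)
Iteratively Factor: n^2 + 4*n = (n + 4)*(n)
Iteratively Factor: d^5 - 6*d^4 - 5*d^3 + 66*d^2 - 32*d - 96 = (d - 4)*(d^4 - 2*d^3 - 13*d^2 + 14*d + 24) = (d - 4)*(d - 2)*(d^3 - 13*d - 12) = (d - 4)*(d - 2)*(d + 3)*(d^2 - 3*d - 4) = (d - 4)*(d - 2)*(d + 1)*(d + 3)*(d - 4)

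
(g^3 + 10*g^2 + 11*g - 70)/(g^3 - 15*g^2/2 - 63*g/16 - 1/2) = 16*(-g^3 - 10*g^2 - 11*g + 70)/(-16*g^3 + 120*g^2 + 63*g + 8)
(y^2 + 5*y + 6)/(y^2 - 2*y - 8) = (y + 3)/(y - 4)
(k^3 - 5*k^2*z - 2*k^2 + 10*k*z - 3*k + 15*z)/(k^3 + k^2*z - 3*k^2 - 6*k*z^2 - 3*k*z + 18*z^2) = (-k^2 + 5*k*z - k + 5*z)/(-k^2 - k*z + 6*z^2)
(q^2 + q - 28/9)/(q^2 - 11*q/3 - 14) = (q - 4/3)/(q - 6)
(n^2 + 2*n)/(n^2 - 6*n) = (n + 2)/(n - 6)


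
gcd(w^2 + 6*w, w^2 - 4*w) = w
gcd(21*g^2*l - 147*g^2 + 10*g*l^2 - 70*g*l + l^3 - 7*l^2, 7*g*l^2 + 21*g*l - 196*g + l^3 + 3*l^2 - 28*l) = 7*g + l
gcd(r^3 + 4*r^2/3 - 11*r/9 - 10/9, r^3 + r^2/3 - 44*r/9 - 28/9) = r + 2/3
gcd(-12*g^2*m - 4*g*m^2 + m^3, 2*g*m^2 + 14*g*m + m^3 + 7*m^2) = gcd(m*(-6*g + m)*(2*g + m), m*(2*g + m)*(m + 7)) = 2*g*m + m^2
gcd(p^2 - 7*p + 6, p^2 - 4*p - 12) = p - 6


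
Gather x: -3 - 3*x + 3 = -3*x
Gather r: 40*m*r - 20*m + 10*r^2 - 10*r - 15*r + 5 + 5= -20*m + 10*r^2 + r*(40*m - 25) + 10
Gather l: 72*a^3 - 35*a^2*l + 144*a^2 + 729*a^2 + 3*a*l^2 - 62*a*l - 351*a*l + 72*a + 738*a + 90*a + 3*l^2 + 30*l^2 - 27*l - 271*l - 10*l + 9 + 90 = 72*a^3 + 873*a^2 + 900*a + l^2*(3*a + 33) + l*(-35*a^2 - 413*a - 308) + 99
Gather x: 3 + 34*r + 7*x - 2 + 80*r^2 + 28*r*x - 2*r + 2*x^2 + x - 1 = 80*r^2 + 32*r + 2*x^2 + x*(28*r + 8)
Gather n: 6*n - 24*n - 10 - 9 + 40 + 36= 57 - 18*n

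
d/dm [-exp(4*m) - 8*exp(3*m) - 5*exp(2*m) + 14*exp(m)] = (-4*exp(3*m) - 24*exp(2*m) - 10*exp(m) + 14)*exp(m)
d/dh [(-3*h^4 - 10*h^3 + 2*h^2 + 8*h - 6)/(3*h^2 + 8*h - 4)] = 2*(-9*h^5 - 51*h^4 - 56*h^3 + 56*h^2 + 10*h + 8)/(9*h^4 + 48*h^3 + 40*h^2 - 64*h + 16)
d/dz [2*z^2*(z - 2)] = 2*z*(3*z - 4)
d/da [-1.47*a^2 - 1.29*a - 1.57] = -2.94*a - 1.29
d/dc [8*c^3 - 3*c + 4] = 24*c^2 - 3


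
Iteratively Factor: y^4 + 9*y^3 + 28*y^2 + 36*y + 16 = (y + 4)*(y^3 + 5*y^2 + 8*y + 4) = (y + 2)*(y + 4)*(y^2 + 3*y + 2) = (y + 1)*(y + 2)*(y + 4)*(y + 2)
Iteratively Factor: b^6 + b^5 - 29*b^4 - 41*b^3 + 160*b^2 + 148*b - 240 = (b + 3)*(b^5 - 2*b^4 - 23*b^3 + 28*b^2 + 76*b - 80) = (b - 2)*(b + 3)*(b^4 - 23*b^2 - 18*b + 40) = (b - 2)*(b - 1)*(b + 3)*(b^3 + b^2 - 22*b - 40) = (b - 2)*(b - 1)*(b + 3)*(b + 4)*(b^2 - 3*b - 10) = (b - 5)*(b - 2)*(b - 1)*(b + 3)*(b + 4)*(b + 2)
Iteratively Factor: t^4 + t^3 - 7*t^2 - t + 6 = (t - 1)*(t^3 + 2*t^2 - 5*t - 6) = (t - 2)*(t - 1)*(t^2 + 4*t + 3) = (t - 2)*(t - 1)*(t + 1)*(t + 3)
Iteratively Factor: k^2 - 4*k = (k)*(k - 4)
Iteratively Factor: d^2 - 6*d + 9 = (d - 3)*(d - 3)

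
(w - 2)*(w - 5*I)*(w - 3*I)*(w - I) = w^4 - 2*w^3 - 9*I*w^3 - 23*w^2 + 18*I*w^2 + 46*w + 15*I*w - 30*I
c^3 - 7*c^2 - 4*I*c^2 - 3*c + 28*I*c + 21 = (c - 7)*(c - 3*I)*(c - I)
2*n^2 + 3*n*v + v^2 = (n + v)*(2*n + v)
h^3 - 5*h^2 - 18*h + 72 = (h - 6)*(h - 3)*(h + 4)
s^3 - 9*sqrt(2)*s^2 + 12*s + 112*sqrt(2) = (s - 7*sqrt(2))*(s - 4*sqrt(2))*(s + 2*sqrt(2))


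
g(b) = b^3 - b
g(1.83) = 4.30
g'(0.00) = -1.00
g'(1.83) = 9.05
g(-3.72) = -47.76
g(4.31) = 75.75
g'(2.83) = 23.03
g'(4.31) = 54.73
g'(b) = 3*b^2 - 1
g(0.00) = 0.00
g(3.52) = 40.09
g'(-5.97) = 105.92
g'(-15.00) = 674.00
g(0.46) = -0.36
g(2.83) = 19.84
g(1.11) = 0.26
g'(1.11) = 2.70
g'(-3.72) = 40.52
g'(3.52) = 36.17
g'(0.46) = -0.37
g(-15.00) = -3360.00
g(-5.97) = -206.81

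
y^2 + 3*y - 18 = (y - 3)*(y + 6)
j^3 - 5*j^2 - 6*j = j*(j - 6)*(j + 1)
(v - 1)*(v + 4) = v^2 + 3*v - 4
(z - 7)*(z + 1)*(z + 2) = z^3 - 4*z^2 - 19*z - 14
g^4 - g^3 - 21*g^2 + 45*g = g*(g - 3)^2*(g + 5)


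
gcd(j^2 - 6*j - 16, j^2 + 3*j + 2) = j + 2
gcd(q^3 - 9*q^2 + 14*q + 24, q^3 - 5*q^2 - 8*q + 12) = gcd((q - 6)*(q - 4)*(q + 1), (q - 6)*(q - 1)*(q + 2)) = q - 6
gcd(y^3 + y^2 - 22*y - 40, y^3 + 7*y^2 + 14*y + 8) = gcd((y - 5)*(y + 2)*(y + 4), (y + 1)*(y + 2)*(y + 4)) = y^2 + 6*y + 8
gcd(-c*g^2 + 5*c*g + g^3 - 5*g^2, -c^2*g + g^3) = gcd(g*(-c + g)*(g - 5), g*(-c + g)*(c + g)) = c*g - g^2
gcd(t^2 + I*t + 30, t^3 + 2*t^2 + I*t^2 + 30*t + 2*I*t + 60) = t^2 + I*t + 30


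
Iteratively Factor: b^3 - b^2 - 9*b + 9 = (b + 3)*(b^2 - 4*b + 3) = (b - 3)*(b + 3)*(b - 1)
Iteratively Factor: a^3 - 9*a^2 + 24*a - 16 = (a - 1)*(a^2 - 8*a + 16) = (a - 4)*(a - 1)*(a - 4)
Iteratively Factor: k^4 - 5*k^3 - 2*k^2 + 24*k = (k + 2)*(k^3 - 7*k^2 + 12*k) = k*(k + 2)*(k^2 - 7*k + 12) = k*(k - 3)*(k + 2)*(k - 4)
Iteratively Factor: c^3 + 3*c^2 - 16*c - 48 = (c - 4)*(c^2 + 7*c + 12) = (c - 4)*(c + 3)*(c + 4)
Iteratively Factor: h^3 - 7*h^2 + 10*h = (h)*(h^2 - 7*h + 10) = h*(h - 5)*(h - 2)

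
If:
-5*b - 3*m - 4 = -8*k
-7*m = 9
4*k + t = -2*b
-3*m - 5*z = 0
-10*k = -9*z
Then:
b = 947/875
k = 243/350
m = -9/7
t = -4324/875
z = 27/35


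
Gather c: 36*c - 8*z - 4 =36*c - 8*z - 4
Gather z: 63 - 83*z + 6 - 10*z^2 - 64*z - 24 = -10*z^2 - 147*z + 45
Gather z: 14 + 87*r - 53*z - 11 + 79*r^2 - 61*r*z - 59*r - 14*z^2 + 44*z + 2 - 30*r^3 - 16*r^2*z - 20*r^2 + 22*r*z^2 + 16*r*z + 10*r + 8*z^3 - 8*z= -30*r^3 + 59*r^2 + 38*r + 8*z^3 + z^2*(22*r - 14) + z*(-16*r^2 - 45*r - 17) + 5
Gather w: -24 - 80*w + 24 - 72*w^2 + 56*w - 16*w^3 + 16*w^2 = -16*w^3 - 56*w^2 - 24*w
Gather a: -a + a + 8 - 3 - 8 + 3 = 0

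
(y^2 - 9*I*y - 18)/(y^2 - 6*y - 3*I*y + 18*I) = (y - 6*I)/(y - 6)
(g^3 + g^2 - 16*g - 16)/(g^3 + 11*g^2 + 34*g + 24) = (g - 4)/(g + 6)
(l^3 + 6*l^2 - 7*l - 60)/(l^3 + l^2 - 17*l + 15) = (l + 4)/(l - 1)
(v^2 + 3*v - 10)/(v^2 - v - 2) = (v + 5)/(v + 1)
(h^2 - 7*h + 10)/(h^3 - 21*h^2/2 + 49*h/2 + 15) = 2*(h - 2)/(2*h^2 - 11*h - 6)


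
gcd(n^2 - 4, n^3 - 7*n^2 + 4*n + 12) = n - 2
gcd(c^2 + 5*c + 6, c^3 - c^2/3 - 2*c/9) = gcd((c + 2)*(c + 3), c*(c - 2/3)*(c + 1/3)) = 1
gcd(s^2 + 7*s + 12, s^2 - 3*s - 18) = s + 3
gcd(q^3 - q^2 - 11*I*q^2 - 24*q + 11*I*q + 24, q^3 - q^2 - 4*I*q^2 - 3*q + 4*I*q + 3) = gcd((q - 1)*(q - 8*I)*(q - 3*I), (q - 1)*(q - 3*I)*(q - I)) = q^2 + q*(-1 - 3*I) + 3*I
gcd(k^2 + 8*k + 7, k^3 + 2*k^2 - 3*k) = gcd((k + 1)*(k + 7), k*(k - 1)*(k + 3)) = 1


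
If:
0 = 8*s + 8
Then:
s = -1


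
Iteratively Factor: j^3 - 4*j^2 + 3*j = (j - 1)*(j^2 - 3*j) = j*(j - 1)*(j - 3)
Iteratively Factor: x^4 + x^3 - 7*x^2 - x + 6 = (x - 1)*(x^3 + 2*x^2 - 5*x - 6) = (x - 1)*(x + 1)*(x^2 + x - 6) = (x - 1)*(x + 1)*(x + 3)*(x - 2)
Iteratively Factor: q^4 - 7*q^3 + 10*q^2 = (q - 5)*(q^3 - 2*q^2) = (q - 5)*(q - 2)*(q^2) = q*(q - 5)*(q - 2)*(q)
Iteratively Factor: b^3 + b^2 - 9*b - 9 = (b + 1)*(b^2 - 9) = (b + 1)*(b + 3)*(b - 3)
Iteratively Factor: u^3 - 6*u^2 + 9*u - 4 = (u - 4)*(u^2 - 2*u + 1) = (u - 4)*(u - 1)*(u - 1)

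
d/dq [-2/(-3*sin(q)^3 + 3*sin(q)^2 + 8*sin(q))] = 2*(-9*cos(q) + 6/tan(q) + 8*cos(q)/sin(q)^2)/(3*sin(q)^2 - 3*sin(q) - 8)^2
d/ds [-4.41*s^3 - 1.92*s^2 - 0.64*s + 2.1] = -13.23*s^2 - 3.84*s - 0.64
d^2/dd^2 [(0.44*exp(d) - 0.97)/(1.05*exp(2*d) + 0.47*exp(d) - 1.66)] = (0.4851*exp(4*d) - 4.49484*exp(3*d) + 3.165435*exp(2*d) - 6.633825*exp(d) + 0.45567)*exp(d)/(1.157625*exp(6*d) + 1.554525*exp(5*d) - 4.794615*exp(4*d) - 4.811437*exp(3*d) + 7.580058*exp(2*d) + 3.885396*exp(d) - 4.574296)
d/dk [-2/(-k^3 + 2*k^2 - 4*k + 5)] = 2*(-3*k^2 + 4*k - 4)/(k^3 - 2*k^2 + 4*k - 5)^2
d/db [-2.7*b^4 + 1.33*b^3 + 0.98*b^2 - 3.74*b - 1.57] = -10.8*b^3 + 3.99*b^2 + 1.96*b - 3.74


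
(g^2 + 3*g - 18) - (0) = g^2 + 3*g - 18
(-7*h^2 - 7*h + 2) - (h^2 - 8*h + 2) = -8*h^2 + h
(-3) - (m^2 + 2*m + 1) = -m^2 - 2*m - 4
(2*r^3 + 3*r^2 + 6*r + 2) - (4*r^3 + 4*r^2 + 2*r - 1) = -2*r^3 - r^2 + 4*r + 3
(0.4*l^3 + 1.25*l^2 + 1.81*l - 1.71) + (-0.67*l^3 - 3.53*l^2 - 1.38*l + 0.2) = -0.27*l^3 - 2.28*l^2 + 0.43*l - 1.51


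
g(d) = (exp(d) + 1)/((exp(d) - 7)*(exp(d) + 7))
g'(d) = -(exp(d) + 1)*exp(d)/((exp(d) - 7)*(exp(d) + 7)^2) + exp(d)/((exp(d) - 7)*(exp(d) + 7)) - (exp(d) + 1)*exp(d)/((exp(d) - 7)^2*(exp(d) + 7))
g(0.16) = -0.05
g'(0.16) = -0.03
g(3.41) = 0.04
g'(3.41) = -0.04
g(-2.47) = -0.02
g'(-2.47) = -0.00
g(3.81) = 0.02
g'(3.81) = -0.02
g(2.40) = 0.17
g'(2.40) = -0.40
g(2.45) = 0.15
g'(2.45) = -0.33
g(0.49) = -0.06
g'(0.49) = -0.04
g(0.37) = -0.05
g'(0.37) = -0.04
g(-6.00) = -0.02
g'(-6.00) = 0.00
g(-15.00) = -0.02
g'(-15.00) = 0.00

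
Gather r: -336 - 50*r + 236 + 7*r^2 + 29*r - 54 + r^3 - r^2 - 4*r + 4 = r^3 + 6*r^2 - 25*r - 150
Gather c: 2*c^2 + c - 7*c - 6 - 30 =2*c^2 - 6*c - 36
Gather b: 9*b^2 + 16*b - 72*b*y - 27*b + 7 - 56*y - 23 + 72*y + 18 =9*b^2 + b*(-72*y - 11) + 16*y + 2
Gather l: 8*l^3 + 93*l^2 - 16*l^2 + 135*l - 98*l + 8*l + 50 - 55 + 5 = 8*l^3 + 77*l^2 + 45*l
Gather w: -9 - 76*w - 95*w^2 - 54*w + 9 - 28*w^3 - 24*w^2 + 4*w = -28*w^3 - 119*w^2 - 126*w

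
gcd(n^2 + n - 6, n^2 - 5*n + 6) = n - 2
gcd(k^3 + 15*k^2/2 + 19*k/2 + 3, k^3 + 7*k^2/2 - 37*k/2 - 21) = k^2 + 7*k + 6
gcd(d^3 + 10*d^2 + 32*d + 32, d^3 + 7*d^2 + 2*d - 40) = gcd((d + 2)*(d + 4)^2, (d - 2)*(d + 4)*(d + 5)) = d + 4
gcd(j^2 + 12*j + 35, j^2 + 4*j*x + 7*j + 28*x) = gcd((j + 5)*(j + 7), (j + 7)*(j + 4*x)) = j + 7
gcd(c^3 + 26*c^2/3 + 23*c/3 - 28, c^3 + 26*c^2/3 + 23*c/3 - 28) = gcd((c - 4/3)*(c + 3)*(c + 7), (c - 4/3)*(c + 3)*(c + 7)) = c^3 + 26*c^2/3 + 23*c/3 - 28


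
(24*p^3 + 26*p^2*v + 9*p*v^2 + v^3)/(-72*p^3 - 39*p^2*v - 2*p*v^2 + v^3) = (-8*p^2 - 6*p*v - v^2)/(24*p^2 + 5*p*v - v^2)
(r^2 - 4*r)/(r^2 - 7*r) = (r - 4)/(r - 7)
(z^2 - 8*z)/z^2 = (z - 8)/z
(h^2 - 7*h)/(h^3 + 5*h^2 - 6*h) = (h - 7)/(h^2 + 5*h - 6)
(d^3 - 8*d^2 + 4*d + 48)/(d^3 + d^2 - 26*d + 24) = (d^2 - 4*d - 12)/(d^2 + 5*d - 6)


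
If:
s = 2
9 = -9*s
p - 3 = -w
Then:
No Solution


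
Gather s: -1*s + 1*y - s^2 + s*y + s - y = -s^2 + s*y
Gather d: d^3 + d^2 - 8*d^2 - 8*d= d^3 - 7*d^2 - 8*d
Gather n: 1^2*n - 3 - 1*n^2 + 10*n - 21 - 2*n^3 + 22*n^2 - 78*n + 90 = -2*n^3 + 21*n^2 - 67*n + 66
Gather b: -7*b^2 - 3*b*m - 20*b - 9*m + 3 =-7*b^2 + b*(-3*m - 20) - 9*m + 3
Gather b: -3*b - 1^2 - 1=-3*b - 2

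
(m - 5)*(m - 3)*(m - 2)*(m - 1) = m^4 - 11*m^3 + 41*m^2 - 61*m + 30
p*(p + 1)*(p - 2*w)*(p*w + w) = p^4*w - 2*p^3*w^2 + 2*p^3*w - 4*p^2*w^2 + p^2*w - 2*p*w^2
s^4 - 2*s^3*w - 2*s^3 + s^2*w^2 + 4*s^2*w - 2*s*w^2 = s*(s - 2)*(s - w)^2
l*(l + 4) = l^2 + 4*l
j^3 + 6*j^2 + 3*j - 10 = (j - 1)*(j + 2)*(j + 5)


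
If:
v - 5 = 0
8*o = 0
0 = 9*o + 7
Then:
No Solution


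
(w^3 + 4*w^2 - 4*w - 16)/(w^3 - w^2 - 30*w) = (-w^3 - 4*w^2 + 4*w + 16)/(w*(-w^2 + w + 30))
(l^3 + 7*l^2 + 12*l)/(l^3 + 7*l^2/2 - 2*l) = 2*(l + 3)/(2*l - 1)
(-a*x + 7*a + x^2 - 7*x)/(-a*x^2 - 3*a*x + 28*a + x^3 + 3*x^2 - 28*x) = (x - 7)/(x^2 + 3*x - 28)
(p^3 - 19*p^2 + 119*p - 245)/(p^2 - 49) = (p^2 - 12*p + 35)/(p + 7)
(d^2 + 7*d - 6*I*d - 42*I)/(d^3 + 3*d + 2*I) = (d^2 + d*(7 - 6*I) - 42*I)/(d^3 + 3*d + 2*I)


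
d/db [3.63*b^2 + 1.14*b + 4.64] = 7.26*b + 1.14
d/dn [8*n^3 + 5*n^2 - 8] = 2*n*(12*n + 5)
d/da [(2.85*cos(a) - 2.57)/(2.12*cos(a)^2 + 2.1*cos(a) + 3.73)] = (6.042*cos(a)^2 - 10.8968*cos(a) - 16.0275)*sin(a)/(4.4944*cos(a)^4 + 8.904*cos(a)^3 + 20.2252*cos(a)^2 + 15.666*cos(a) + 13.9129)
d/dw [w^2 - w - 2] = 2*w - 1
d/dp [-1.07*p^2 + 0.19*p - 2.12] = 0.19 - 2.14*p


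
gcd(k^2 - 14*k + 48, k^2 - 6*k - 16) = k - 8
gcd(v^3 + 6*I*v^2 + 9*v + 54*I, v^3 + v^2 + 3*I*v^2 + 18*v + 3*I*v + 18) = v^2 + 3*I*v + 18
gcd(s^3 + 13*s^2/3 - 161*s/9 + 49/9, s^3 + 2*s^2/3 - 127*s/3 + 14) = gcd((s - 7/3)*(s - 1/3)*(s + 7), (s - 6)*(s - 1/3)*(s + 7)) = s^2 + 20*s/3 - 7/3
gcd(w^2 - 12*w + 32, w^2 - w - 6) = 1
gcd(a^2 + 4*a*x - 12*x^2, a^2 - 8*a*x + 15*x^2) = 1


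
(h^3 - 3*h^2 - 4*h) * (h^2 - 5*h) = h^5 - 8*h^4 + 11*h^3 + 20*h^2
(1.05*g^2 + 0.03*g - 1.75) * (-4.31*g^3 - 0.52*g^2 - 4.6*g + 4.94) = -4.5255*g^5 - 0.6753*g^4 + 2.6969*g^3 + 5.959*g^2 + 8.1982*g - 8.645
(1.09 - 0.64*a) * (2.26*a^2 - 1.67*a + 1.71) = -1.4464*a^3 + 3.5322*a^2 - 2.9147*a + 1.8639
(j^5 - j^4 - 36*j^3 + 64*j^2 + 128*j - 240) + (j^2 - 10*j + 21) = j^5 - j^4 - 36*j^3 + 65*j^2 + 118*j - 219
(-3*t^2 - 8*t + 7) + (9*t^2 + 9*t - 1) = 6*t^2 + t + 6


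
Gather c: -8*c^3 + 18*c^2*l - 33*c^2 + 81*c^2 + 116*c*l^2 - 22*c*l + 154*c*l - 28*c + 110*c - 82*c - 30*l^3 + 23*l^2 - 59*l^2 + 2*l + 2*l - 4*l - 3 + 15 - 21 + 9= -8*c^3 + c^2*(18*l + 48) + c*(116*l^2 + 132*l) - 30*l^3 - 36*l^2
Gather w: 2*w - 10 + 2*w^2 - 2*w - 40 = 2*w^2 - 50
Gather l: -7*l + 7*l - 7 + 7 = 0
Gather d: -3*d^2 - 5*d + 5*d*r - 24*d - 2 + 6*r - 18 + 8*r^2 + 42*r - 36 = -3*d^2 + d*(5*r - 29) + 8*r^2 + 48*r - 56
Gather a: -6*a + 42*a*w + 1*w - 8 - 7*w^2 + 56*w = a*(42*w - 6) - 7*w^2 + 57*w - 8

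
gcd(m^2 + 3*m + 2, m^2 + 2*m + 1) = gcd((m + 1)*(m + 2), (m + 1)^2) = m + 1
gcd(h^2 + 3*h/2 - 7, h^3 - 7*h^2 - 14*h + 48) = h - 2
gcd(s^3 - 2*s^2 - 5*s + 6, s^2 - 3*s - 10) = s + 2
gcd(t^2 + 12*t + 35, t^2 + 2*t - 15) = t + 5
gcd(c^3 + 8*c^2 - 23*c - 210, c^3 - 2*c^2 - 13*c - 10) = c - 5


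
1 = 1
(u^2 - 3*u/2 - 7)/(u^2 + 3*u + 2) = (u - 7/2)/(u + 1)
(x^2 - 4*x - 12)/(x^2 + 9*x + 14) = (x - 6)/(x + 7)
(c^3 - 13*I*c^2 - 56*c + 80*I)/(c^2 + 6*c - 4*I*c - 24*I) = (c^2 - 9*I*c - 20)/(c + 6)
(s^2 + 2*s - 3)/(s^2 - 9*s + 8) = (s + 3)/(s - 8)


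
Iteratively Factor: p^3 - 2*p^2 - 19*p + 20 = (p - 5)*(p^2 + 3*p - 4) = (p - 5)*(p + 4)*(p - 1)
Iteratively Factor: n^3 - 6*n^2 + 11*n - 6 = (n - 1)*(n^2 - 5*n + 6) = (n - 2)*(n - 1)*(n - 3)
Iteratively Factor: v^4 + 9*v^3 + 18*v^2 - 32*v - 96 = (v + 3)*(v^3 + 6*v^2 - 32) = (v + 3)*(v + 4)*(v^2 + 2*v - 8) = (v + 3)*(v + 4)^2*(v - 2)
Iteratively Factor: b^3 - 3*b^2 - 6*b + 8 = (b - 1)*(b^2 - 2*b - 8) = (b - 4)*(b - 1)*(b + 2)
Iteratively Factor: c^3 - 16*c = (c - 4)*(c^2 + 4*c) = (c - 4)*(c + 4)*(c)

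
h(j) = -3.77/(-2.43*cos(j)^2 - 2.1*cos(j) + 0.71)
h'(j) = -3.77*(-4.86*sin(j)*cos(j) - 2.1*sin(j))/(-2.43*cos(j)^2 - 2.1*cos(j) + 0.71)^2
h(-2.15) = -3.33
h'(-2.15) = 1.38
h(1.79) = -3.58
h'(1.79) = 3.47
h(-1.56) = -5.49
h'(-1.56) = -17.19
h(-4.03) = -3.53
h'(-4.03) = -2.48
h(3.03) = -9.49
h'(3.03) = -7.27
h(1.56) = -5.49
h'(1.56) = 17.19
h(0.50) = 1.25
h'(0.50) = 1.27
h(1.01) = 3.45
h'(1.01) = 12.49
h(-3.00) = -9.25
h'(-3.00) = 8.69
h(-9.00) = -6.22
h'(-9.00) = 9.85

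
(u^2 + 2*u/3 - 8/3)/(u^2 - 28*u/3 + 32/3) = (u + 2)/(u - 8)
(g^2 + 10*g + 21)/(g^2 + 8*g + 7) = (g + 3)/(g + 1)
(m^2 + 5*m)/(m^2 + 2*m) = (m + 5)/(m + 2)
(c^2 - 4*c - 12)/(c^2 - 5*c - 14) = (c - 6)/(c - 7)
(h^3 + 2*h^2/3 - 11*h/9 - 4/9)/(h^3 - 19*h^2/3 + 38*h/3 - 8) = (9*h^3 + 6*h^2 - 11*h - 4)/(3*(3*h^3 - 19*h^2 + 38*h - 24))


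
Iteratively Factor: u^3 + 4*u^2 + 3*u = (u)*(u^2 + 4*u + 3) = u*(u + 3)*(u + 1)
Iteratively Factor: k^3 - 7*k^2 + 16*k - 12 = (k - 2)*(k^2 - 5*k + 6) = (k - 2)^2*(k - 3)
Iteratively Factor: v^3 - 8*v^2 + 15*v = (v)*(v^2 - 8*v + 15) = v*(v - 5)*(v - 3)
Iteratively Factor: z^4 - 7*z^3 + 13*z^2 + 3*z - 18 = (z - 3)*(z^3 - 4*z^2 + z + 6) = (z - 3)^2*(z^2 - z - 2) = (z - 3)^2*(z - 2)*(z + 1)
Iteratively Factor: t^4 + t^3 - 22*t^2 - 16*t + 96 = (t - 2)*(t^3 + 3*t^2 - 16*t - 48) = (t - 2)*(t + 3)*(t^2 - 16) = (t - 2)*(t + 3)*(t + 4)*(t - 4)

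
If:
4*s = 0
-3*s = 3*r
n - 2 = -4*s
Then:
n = 2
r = 0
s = 0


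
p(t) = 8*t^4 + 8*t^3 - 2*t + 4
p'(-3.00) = -650.00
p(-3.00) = 442.00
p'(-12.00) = -51842.00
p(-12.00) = 152092.00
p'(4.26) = 2907.42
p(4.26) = 3248.63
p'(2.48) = 633.71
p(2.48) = 423.68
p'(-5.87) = -5647.42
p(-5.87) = 7895.87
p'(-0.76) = -2.18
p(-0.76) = 4.68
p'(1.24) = 95.91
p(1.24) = 35.69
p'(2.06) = 379.58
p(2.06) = 213.88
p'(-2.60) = -402.19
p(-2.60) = 234.17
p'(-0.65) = -0.65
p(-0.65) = 4.53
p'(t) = 32*t^3 + 24*t^2 - 2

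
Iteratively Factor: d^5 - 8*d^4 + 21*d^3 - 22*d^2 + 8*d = (d - 4)*(d^4 - 4*d^3 + 5*d^2 - 2*d) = d*(d - 4)*(d^3 - 4*d^2 + 5*d - 2) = d*(d - 4)*(d - 1)*(d^2 - 3*d + 2) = d*(d - 4)*(d - 1)^2*(d - 2)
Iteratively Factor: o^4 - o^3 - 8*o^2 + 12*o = (o)*(o^3 - o^2 - 8*o + 12) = o*(o - 2)*(o^2 + o - 6) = o*(o - 2)*(o + 3)*(o - 2)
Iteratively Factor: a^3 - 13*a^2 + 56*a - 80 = (a - 5)*(a^2 - 8*a + 16) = (a - 5)*(a - 4)*(a - 4)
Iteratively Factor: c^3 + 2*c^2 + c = (c + 1)*(c^2 + c) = (c + 1)^2*(c)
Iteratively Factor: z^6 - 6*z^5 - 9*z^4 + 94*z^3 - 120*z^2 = (z - 2)*(z^5 - 4*z^4 - 17*z^3 + 60*z^2) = (z - 3)*(z - 2)*(z^4 - z^3 - 20*z^2) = z*(z - 3)*(z - 2)*(z^3 - z^2 - 20*z) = z*(z - 3)*(z - 2)*(z + 4)*(z^2 - 5*z) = z^2*(z - 3)*(z - 2)*(z + 4)*(z - 5)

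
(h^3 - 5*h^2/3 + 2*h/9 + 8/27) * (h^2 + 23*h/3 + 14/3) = h^5 + 6*h^4 - 71*h^3/9 - 52*h^2/9 + 268*h/81 + 112/81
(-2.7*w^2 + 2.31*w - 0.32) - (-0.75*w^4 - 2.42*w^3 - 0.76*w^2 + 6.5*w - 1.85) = 0.75*w^4 + 2.42*w^3 - 1.94*w^2 - 4.19*w + 1.53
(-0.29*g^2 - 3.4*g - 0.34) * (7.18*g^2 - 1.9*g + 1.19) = -2.0822*g^4 - 23.861*g^3 + 3.6737*g^2 - 3.4*g - 0.4046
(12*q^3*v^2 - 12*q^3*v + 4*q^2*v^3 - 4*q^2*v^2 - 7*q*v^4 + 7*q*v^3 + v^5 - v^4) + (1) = 12*q^3*v^2 - 12*q^3*v + 4*q^2*v^3 - 4*q^2*v^2 - 7*q*v^4 + 7*q*v^3 + v^5 - v^4 + 1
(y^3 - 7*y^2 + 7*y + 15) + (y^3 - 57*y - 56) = 2*y^3 - 7*y^2 - 50*y - 41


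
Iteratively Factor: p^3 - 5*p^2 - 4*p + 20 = (p + 2)*(p^2 - 7*p + 10) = (p - 2)*(p + 2)*(p - 5)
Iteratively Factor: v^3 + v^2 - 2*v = (v + 2)*(v^2 - v) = (v - 1)*(v + 2)*(v)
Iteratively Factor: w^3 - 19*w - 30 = (w + 3)*(w^2 - 3*w - 10) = (w + 2)*(w + 3)*(w - 5)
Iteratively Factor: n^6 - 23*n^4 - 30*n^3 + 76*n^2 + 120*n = (n + 2)*(n^5 - 2*n^4 - 19*n^3 + 8*n^2 + 60*n) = n*(n + 2)*(n^4 - 2*n^3 - 19*n^2 + 8*n + 60) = n*(n - 5)*(n + 2)*(n^3 + 3*n^2 - 4*n - 12) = n*(n - 5)*(n - 2)*(n + 2)*(n^2 + 5*n + 6) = n*(n - 5)*(n - 2)*(n + 2)*(n + 3)*(n + 2)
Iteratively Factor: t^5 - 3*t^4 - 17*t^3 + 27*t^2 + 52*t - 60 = (t + 3)*(t^4 - 6*t^3 + t^2 + 24*t - 20) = (t - 1)*(t + 3)*(t^3 - 5*t^2 - 4*t + 20) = (t - 5)*(t - 1)*(t + 3)*(t^2 - 4) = (t - 5)*(t - 1)*(t + 2)*(t + 3)*(t - 2)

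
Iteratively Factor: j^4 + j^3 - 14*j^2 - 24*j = (j - 4)*(j^3 + 5*j^2 + 6*j) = j*(j - 4)*(j^2 + 5*j + 6) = j*(j - 4)*(j + 3)*(j + 2)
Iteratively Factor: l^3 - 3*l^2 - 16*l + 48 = (l - 3)*(l^2 - 16) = (l - 3)*(l + 4)*(l - 4)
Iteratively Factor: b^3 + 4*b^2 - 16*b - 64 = (b + 4)*(b^2 - 16) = (b + 4)^2*(b - 4)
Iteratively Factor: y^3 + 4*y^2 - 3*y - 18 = (y + 3)*(y^2 + y - 6) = (y + 3)^2*(y - 2)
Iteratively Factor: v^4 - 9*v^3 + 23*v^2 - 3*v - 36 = (v - 3)*(v^3 - 6*v^2 + 5*v + 12) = (v - 3)*(v + 1)*(v^2 - 7*v + 12) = (v - 3)^2*(v + 1)*(v - 4)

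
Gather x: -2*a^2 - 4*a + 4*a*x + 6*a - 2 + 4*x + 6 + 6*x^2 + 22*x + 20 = -2*a^2 + 2*a + 6*x^2 + x*(4*a + 26) + 24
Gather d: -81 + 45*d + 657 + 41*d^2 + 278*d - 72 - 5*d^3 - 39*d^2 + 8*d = -5*d^3 + 2*d^2 + 331*d + 504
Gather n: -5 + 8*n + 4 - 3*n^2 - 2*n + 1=-3*n^2 + 6*n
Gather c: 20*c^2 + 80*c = 20*c^2 + 80*c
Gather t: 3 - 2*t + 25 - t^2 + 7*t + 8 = -t^2 + 5*t + 36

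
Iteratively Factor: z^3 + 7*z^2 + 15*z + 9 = (z + 3)*(z^2 + 4*z + 3) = (z + 3)^2*(z + 1)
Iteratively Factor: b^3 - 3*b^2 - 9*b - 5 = (b + 1)*(b^2 - 4*b - 5) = (b + 1)^2*(b - 5)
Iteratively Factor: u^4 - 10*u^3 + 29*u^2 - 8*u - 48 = (u - 4)*(u^3 - 6*u^2 + 5*u + 12) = (u - 4)*(u + 1)*(u^2 - 7*u + 12) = (u - 4)^2*(u + 1)*(u - 3)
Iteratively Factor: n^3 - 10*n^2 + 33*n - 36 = (n - 3)*(n^2 - 7*n + 12) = (n - 4)*(n - 3)*(n - 3)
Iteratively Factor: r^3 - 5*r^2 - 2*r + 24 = (r - 4)*(r^2 - r - 6) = (r - 4)*(r - 3)*(r + 2)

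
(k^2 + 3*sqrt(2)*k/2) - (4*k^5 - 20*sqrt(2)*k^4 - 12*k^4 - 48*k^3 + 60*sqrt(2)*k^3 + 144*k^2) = -4*k^5 + 12*k^4 + 20*sqrt(2)*k^4 - 60*sqrt(2)*k^3 + 48*k^3 - 143*k^2 + 3*sqrt(2)*k/2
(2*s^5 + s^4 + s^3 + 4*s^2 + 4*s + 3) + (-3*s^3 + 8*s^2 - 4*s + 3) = 2*s^5 + s^4 - 2*s^3 + 12*s^2 + 6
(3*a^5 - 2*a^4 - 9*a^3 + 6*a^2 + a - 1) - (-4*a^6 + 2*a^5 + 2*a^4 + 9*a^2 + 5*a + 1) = 4*a^6 + a^5 - 4*a^4 - 9*a^3 - 3*a^2 - 4*a - 2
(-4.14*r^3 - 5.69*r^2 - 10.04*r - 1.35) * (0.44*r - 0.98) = -1.8216*r^4 + 1.5536*r^3 + 1.1586*r^2 + 9.2452*r + 1.323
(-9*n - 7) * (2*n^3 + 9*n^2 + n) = -18*n^4 - 95*n^3 - 72*n^2 - 7*n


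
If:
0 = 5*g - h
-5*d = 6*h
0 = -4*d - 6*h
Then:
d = 0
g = 0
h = 0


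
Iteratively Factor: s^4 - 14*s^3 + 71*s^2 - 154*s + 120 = (s - 5)*(s^3 - 9*s^2 + 26*s - 24) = (s - 5)*(s - 2)*(s^2 - 7*s + 12) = (s - 5)*(s - 4)*(s - 2)*(s - 3)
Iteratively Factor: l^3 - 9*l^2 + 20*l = (l - 5)*(l^2 - 4*l) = l*(l - 5)*(l - 4)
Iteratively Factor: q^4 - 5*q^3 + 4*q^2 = (q - 4)*(q^3 - q^2) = (q - 4)*(q - 1)*(q^2) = q*(q - 4)*(q - 1)*(q)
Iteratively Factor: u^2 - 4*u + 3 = (u - 1)*(u - 3)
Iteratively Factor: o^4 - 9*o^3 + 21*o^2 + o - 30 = (o - 3)*(o^3 - 6*o^2 + 3*o + 10) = (o - 3)*(o + 1)*(o^2 - 7*o + 10) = (o - 3)*(o - 2)*(o + 1)*(o - 5)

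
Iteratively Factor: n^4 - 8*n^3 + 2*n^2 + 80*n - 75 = (n - 5)*(n^3 - 3*n^2 - 13*n + 15) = (n - 5)*(n + 3)*(n^2 - 6*n + 5) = (n - 5)^2*(n + 3)*(n - 1)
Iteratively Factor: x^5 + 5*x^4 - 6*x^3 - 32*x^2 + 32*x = (x)*(x^4 + 5*x^3 - 6*x^2 - 32*x + 32) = x*(x - 2)*(x^3 + 7*x^2 + 8*x - 16) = x*(x - 2)*(x - 1)*(x^2 + 8*x + 16) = x*(x - 2)*(x - 1)*(x + 4)*(x + 4)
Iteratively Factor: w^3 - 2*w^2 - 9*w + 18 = (w - 3)*(w^2 + w - 6) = (w - 3)*(w - 2)*(w + 3)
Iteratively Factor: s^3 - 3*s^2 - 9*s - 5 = (s + 1)*(s^2 - 4*s - 5) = (s + 1)^2*(s - 5)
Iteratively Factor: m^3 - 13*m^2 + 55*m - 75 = (m - 5)*(m^2 - 8*m + 15) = (m - 5)^2*(m - 3)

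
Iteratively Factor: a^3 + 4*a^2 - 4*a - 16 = (a - 2)*(a^2 + 6*a + 8) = (a - 2)*(a + 2)*(a + 4)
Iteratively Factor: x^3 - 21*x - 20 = (x + 4)*(x^2 - 4*x - 5) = (x + 1)*(x + 4)*(x - 5)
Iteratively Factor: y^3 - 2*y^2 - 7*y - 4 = (y + 1)*(y^2 - 3*y - 4) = (y - 4)*(y + 1)*(y + 1)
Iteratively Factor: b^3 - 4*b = (b + 2)*(b^2 - 2*b) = (b - 2)*(b + 2)*(b)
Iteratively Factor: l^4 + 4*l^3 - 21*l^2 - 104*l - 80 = (l + 4)*(l^3 - 21*l - 20) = (l - 5)*(l + 4)*(l^2 + 5*l + 4) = (l - 5)*(l + 4)^2*(l + 1)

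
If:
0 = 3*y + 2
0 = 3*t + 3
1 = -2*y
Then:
No Solution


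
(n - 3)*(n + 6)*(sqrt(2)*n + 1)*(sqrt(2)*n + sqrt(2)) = 2*n^4 + sqrt(2)*n^3 + 8*n^3 - 30*n^2 + 4*sqrt(2)*n^2 - 36*n - 15*sqrt(2)*n - 18*sqrt(2)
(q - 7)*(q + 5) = q^2 - 2*q - 35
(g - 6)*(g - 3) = g^2 - 9*g + 18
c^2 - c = c*(c - 1)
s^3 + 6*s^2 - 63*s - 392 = (s - 8)*(s + 7)^2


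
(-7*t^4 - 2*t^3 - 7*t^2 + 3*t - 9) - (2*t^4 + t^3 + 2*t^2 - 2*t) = -9*t^4 - 3*t^3 - 9*t^2 + 5*t - 9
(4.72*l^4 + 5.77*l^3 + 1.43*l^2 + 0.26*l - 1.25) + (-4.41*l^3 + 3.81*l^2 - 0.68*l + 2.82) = 4.72*l^4 + 1.36*l^3 + 5.24*l^2 - 0.42*l + 1.57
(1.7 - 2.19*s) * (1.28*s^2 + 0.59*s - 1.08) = -2.8032*s^3 + 0.8839*s^2 + 3.3682*s - 1.836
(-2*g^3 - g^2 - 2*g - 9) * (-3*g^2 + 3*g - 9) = 6*g^5 - 3*g^4 + 21*g^3 + 30*g^2 - 9*g + 81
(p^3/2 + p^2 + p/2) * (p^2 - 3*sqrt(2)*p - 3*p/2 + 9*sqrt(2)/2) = p^5/2 - 3*sqrt(2)*p^4/2 + p^4/4 - 3*sqrt(2)*p^3/4 - p^3 - 3*p^2/4 + 3*sqrt(2)*p^2 + 9*sqrt(2)*p/4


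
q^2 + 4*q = q*(q + 4)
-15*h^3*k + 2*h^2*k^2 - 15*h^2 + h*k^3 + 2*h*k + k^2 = (-3*h + k)*(5*h + k)*(h*k + 1)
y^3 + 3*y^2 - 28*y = y*(y - 4)*(y + 7)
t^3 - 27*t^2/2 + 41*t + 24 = (t - 8)*(t - 6)*(t + 1/2)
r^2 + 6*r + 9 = (r + 3)^2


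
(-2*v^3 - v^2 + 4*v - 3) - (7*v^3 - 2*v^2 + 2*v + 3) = -9*v^3 + v^2 + 2*v - 6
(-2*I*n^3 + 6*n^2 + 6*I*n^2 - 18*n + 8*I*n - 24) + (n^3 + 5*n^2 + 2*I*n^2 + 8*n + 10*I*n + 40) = n^3 - 2*I*n^3 + 11*n^2 + 8*I*n^2 - 10*n + 18*I*n + 16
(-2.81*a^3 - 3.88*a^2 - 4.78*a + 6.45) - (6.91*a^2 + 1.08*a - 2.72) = -2.81*a^3 - 10.79*a^2 - 5.86*a + 9.17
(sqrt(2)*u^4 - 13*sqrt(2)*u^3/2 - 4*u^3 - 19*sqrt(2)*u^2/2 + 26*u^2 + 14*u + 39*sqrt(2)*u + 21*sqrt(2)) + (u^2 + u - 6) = sqrt(2)*u^4 - 13*sqrt(2)*u^3/2 - 4*u^3 - 19*sqrt(2)*u^2/2 + 27*u^2 + 15*u + 39*sqrt(2)*u - 6 + 21*sqrt(2)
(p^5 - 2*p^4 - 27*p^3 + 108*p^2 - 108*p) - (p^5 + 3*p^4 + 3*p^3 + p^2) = -5*p^4 - 30*p^3 + 107*p^2 - 108*p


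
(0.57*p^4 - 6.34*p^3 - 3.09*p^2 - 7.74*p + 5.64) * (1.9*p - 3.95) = 1.083*p^5 - 14.2975*p^4 + 19.172*p^3 - 2.5005*p^2 + 41.289*p - 22.278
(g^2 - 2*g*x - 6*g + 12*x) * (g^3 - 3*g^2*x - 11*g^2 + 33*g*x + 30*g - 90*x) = g^5 - 5*g^4*x - 17*g^4 + 6*g^3*x^2 + 85*g^3*x + 96*g^3 - 102*g^2*x^2 - 480*g^2*x - 180*g^2 + 576*g*x^2 + 900*g*x - 1080*x^2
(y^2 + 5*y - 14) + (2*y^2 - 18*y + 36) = 3*y^2 - 13*y + 22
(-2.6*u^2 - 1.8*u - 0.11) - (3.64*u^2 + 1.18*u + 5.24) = -6.24*u^2 - 2.98*u - 5.35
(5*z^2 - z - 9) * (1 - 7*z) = -35*z^3 + 12*z^2 + 62*z - 9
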